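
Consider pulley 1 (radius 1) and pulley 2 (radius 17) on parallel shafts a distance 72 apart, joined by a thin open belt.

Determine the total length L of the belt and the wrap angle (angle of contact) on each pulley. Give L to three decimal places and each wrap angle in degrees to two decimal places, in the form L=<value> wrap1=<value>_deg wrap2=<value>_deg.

L=204.119 wrap1=154.32_deg wrap2=205.68_deg

open belt: β = asin((r2−r1)/C) = asin(16/72) = 12.8396°
wrap1 = π − 2β = 154.3208°
wrap2 = π + 2β = 205.6792°
tangent length = C·cosβ = 70.1997
L = r1·wrap1 + r2·wrap2 + 2·C·cosβ = 1·2.6934 + 17·3.5898 + 2·70.1997 = 204.1191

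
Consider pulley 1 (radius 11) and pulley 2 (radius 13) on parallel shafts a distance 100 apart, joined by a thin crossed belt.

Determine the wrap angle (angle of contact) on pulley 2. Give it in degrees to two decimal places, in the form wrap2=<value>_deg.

wrap2=207.77_deg

crossed belt: β = asin((r1+r2)/C) = asin(24/100) = 13.8865°
wrap1 = wrap2 = π + 2β = 207.7731°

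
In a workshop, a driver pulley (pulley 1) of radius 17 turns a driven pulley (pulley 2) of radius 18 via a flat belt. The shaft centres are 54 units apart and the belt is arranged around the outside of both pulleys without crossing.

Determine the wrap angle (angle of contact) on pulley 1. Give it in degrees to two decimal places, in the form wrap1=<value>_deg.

wrap1=177.88_deg

open belt: β = asin((r2−r1)/C) = asin(1/54) = 1.0611°
wrap1 = π − 2β = 177.8778°
wrap2 = π + 2β = 182.1222°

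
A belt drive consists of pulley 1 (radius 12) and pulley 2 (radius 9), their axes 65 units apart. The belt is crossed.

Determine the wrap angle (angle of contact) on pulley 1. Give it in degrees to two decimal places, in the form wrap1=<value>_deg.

wrap1=217.70_deg

crossed belt: β = asin((r1+r2)/C) = asin(21/65) = 18.8491°
wrap1 = wrap2 = π + 2β = 217.6982°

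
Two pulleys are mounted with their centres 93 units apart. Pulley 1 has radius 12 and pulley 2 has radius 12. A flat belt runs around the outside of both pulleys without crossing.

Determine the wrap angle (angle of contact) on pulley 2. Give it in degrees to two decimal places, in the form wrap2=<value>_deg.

open belt: β = asin((r2−r1)/C) = asin(0/93) = 0.0000°
wrap1 = π − 2β = 180.0000°
wrap2 = π + 2β = 180.0000°

wrap2=180.00_deg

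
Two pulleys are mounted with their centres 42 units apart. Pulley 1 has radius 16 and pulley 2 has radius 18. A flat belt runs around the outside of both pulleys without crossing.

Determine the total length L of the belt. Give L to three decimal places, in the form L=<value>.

open belt: β = asin((r2−r1)/C) = asin(2/42) = 2.7294°
wrap1 = π − 2β = 174.5412°
wrap2 = π + 2β = 185.4588°
tangent length = C·cosβ = 41.9524
L = r1·wrap1 + r2·wrap2 + 2·C·cosβ = 16·3.0463 + 18·3.2369 + 2·41.9524 = 190.9094

L=190.909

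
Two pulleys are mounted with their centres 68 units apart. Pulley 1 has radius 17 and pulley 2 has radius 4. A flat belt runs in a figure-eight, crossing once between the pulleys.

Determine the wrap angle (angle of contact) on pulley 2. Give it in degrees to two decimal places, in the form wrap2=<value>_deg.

crossed belt: β = asin((r1+r2)/C) = asin(21/68) = 17.9883°
wrap1 = wrap2 = π + 2β = 215.9767°

wrap2=215.98_deg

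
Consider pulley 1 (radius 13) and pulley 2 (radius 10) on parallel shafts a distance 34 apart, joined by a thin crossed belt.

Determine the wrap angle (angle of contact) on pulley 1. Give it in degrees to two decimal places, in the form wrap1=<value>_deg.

crossed belt: β = asin((r1+r2)/C) = asin(23/34) = 42.5685°
wrap1 = wrap2 = π + 2β = 265.1369°

wrap1=265.14_deg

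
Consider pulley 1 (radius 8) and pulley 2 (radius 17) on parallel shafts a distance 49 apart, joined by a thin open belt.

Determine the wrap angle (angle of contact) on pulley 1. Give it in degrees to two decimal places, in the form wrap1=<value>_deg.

wrap1=158.83_deg

open belt: β = asin((r2−r1)/C) = asin(9/49) = 10.5838°
wrap1 = π − 2β = 158.8324°
wrap2 = π + 2β = 201.1676°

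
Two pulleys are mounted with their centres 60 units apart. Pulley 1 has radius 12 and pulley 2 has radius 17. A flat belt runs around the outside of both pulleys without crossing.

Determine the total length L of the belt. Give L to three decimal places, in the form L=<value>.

L=211.523

open belt: β = asin((r2−r1)/C) = asin(5/60) = 4.7802°
wrap1 = π − 2β = 170.4396°
wrap2 = π + 2β = 189.5604°
tangent length = C·cosβ = 59.7913
L = r1·wrap1 + r2·wrap2 + 2·C·cosβ = 12·2.9747 + 17·3.3085 + 2·59.7913 = 211.5231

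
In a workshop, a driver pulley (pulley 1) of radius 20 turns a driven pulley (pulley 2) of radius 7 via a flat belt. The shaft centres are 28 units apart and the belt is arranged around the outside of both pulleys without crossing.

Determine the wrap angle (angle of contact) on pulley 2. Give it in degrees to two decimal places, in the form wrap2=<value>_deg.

wrap2=124.67_deg

open belt: β = asin((r2−r1)/C) = asin(-13/28) = -27.6640°
wrap1 = π − 2β = 235.3280°
wrap2 = π + 2β = 124.6720°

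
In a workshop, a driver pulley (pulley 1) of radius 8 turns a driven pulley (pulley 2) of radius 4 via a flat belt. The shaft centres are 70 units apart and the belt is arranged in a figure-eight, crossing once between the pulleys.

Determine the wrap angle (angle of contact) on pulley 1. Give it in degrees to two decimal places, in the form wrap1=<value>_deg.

wrap1=199.74_deg

crossed belt: β = asin((r1+r2)/C) = asin(12/70) = 9.8709°
wrap1 = wrap2 = π + 2β = 199.7418°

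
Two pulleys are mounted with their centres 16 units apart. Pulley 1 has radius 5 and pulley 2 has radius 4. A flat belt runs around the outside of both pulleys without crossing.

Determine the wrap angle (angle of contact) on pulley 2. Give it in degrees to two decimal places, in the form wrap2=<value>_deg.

open belt: β = asin((r2−r1)/C) = asin(-1/16) = -3.5833°
wrap1 = π − 2β = 187.1666°
wrap2 = π + 2β = 172.8334°

wrap2=172.83_deg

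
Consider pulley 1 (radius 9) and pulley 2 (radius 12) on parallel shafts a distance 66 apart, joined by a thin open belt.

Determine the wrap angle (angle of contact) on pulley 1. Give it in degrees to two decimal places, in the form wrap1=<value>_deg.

open belt: β = asin((r2−r1)/C) = asin(3/66) = 2.6053°
wrap1 = π − 2β = 174.7895°
wrap2 = π + 2β = 185.2105°

wrap1=174.79_deg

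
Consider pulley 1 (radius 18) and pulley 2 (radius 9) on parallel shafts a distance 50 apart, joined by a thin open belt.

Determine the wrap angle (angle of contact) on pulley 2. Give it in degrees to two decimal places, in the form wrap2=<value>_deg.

wrap2=159.26_deg

open belt: β = asin((r2−r1)/C) = asin(-9/50) = -10.3698°
wrap1 = π − 2β = 200.7395°
wrap2 = π + 2β = 159.2605°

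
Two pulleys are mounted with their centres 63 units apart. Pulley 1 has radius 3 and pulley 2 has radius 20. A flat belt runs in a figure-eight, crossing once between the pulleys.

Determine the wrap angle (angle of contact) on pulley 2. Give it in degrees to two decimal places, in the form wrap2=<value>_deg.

crossed belt: β = asin((r1+r2)/C) = asin(23/63) = 21.4125°
wrap1 = wrap2 = π + 2β = 222.8249°

wrap2=222.82_deg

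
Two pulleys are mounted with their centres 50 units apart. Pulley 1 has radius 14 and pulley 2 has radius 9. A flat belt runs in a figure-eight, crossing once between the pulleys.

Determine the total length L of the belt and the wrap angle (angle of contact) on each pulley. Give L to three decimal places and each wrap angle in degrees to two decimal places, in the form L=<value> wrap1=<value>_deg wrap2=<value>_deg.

L=183.036 wrap1=234.77_deg wrap2=234.77_deg

crossed belt: β = asin((r1+r2)/C) = asin(23/50) = 27.3871°
wrap1 = wrap2 = π + 2β = 234.7742°
tangent length = C·cosβ = 44.3959
L = (r1+r2)·wrap + 2·C·cosβ = 23·4.0976 + 2·44.3959 = 183.0363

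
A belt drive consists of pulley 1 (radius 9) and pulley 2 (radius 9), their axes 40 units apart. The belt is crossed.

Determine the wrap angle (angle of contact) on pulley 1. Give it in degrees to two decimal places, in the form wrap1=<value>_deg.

wrap1=233.49_deg

crossed belt: β = asin((r1+r2)/C) = asin(18/40) = 26.7437°
wrap1 = wrap2 = π + 2β = 233.4874°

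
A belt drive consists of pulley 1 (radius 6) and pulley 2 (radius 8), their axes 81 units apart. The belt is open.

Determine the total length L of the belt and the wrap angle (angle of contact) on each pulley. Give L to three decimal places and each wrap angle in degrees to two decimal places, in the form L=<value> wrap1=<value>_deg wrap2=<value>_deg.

L=206.032 wrap1=177.17_deg wrap2=182.83_deg

open belt: β = asin((r2−r1)/C) = asin(2/81) = 1.4149°
wrap1 = π − 2β = 177.1703°
wrap2 = π + 2β = 182.8297°
tangent length = C·cosβ = 80.9753
L = r1·wrap1 + r2·wrap2 + 2·C·cosβ = 6·3.0922 + 8·3.1910 + 2·80.9753 = 206.0317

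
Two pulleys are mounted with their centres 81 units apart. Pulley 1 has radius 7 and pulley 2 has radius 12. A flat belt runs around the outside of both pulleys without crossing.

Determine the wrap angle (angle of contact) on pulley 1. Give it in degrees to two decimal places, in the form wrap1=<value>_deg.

wrap1=172.92_deg

open belt: β = asin((r2−r1)/C) = asin(5/81) = 3.5390°
wrap1 = π − 2β = 172.9219°
wrap2 = π + 2β = 187.0781°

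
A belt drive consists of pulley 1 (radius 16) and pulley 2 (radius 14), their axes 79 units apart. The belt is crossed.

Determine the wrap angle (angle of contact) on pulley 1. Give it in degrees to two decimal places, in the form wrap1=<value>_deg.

wrap1=224.64_deg

crossed belt: β = asin((r1+r2)/C) = asin(30/79) = 22.3180°
wrap1 = wrap2 = π + 2β = 224.6360°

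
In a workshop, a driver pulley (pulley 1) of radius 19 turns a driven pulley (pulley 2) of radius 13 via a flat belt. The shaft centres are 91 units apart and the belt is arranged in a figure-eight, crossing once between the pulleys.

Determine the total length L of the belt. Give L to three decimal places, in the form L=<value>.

L=293.904

crossed belt: β = asin((r1+r2)/C) = asin(32/91) = 20.5882°
wrap1 = wrap2 = π + 2β = 221.1763°
tangent length = C·cosβ = 85.1880
L = (r1+r2)·wrap + 2·C·cosβ = 32·3.8603 + 2·85.1880 = 293.9042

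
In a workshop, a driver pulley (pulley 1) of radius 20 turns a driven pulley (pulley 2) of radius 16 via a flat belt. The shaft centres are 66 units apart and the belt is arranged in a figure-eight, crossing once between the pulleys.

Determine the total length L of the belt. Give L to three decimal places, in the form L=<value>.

L=265.271

crossed belt: β = asin((r1+r2)/C) = asin(36/66) = 33.0557°
wrap1 = wrap2 = π + 2β = 246.1115°
tangent length = C·cosβ = 55.3173
L = (r1+r2)·wrap + 2·C·cosβ = 36·4.2955 + 2·55.3173 = 265.2709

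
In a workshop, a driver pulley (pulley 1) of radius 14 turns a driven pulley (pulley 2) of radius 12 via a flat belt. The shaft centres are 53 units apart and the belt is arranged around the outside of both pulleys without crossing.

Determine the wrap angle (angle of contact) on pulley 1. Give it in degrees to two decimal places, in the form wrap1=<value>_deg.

open belt: β = asin((r2−r1)/C) = asin(-2/53) = -2.1626°
wrap1 = π − 2β = 184.3252°
wrap2 = π + 2β = 175.6748°

wrap1=184.33_deg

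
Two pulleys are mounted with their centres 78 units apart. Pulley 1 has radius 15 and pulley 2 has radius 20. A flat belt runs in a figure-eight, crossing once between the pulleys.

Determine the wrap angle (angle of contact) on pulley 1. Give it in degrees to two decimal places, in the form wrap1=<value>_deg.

wrap1=233.32_deg

crossed belt: β = asin((r1+r2)/C) = asin(35/78) = 26.6615°
wrap1 = wrap2 = π + 2β = 233.3229°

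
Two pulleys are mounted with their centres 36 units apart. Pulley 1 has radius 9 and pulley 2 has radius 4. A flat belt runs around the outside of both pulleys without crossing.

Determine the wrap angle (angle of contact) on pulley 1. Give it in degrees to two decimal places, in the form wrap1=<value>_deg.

wrap1=195.97_deg

open belt: β = asin((r2−r1)/C) = asin(-5/36) = -7.9836°
wrap1 = π − 2β = 195.9671°
wrap2 = π + 2β = 164.0329°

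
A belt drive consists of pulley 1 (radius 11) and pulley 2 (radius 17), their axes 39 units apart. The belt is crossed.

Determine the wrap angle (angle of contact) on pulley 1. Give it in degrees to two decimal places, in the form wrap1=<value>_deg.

wrap1=271.77_deg

crossed belt: β = asin((r1+r2)/C) = asin(28/39) = 45.8854°
wrap1 = wrap2 = π + 2β = 271.7708°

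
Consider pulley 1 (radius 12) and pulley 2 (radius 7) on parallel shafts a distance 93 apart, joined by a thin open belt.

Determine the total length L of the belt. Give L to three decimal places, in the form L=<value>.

L=245.959

open belt: β = asin((r2−r1)/C) = asin(-5/93) = -3.0819°
wrap1 = π − 2β = 186.1638°
wrap2 = π + 2β = 173.8362°
tangent length = C·cosβ = 92.8655
L = r1·wrap1 + r2·wrap2 + 2·C·cosβ = 12·3.2492 + 7·3.0340 + 2·92.8655 = 245.9591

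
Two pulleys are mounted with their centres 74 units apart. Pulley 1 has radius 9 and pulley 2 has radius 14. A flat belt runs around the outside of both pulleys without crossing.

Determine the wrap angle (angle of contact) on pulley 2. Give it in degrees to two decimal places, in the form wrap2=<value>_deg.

wrap2=187.75_deg

open belt: β = asin((r2−r1)/C) = asin(5/74) = 3.8743°
wrap1 = π − 2β = 172.2514°
wrap2 = π + 2β = 187.7486°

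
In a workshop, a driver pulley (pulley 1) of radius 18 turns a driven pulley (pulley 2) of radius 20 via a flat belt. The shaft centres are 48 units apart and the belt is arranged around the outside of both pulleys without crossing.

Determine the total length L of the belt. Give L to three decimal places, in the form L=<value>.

L=215.464

open belt: β = asin((r2−r1)/C) = asin(2/48) = 2.3880°
wrap1 = π − 2β = 175.2240°
wrap2 = π + 2β = 184.7760°
tangent length = C·cosβ = 47.9583
L = r1·wrap1 + r2·wrap2 + 2·C·cosβ = 18·3.0582 + 20·3.2250 + 2·47.9583 = 215.4639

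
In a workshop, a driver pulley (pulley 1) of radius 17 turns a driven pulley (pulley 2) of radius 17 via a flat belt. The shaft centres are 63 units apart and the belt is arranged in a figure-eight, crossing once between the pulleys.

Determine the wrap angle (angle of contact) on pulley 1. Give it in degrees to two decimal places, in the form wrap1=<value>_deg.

crossed belt: β = asin((r1+r2)/C) = asin(34/63) = 32.6620°
wrap1 = wrap2 = π + 2β = 245.3241°

wrap1=245.32_deg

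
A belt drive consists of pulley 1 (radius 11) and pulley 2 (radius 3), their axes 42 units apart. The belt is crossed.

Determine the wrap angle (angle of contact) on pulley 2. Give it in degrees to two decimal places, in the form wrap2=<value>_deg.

crossed belt: β = asin((r1+r2)/C) = asin(14/42) = 19.4712°
wrap1 = wrap2 = π + 2β = 218.9424°

wrap2=218.94_deg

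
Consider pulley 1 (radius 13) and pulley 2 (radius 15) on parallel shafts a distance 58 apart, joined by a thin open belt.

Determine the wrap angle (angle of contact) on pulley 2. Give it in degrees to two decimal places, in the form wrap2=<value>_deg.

wrap2=183.95_deg

open belt: β = asin((r2−r1)/C) = asin(2/58) = 1.9761°
wrap1 = π − 2β = 176.0478°
wrap2 = π + 2β = 183.9522°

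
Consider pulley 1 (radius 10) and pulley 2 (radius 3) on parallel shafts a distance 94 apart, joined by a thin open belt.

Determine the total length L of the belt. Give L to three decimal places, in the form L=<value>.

L=229.362

open belt: β = asin((r2−r1)/C) = asin(-7/94) = -4.2707°
wrap1 = π − 2β = 188.5413°
wrap2 = π + 2β = 171.4587°
tangent length = C·cosβ = 93.7390
L = r1·wrap1 + r2·wrap2 + 2·C·cosβ = 10·3.2907 + 3·2.9925 + 2·93.7390 = 229.3622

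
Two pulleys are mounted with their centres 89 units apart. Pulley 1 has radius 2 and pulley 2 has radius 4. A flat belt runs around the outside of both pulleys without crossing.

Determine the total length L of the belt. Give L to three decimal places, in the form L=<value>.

L=196.895

open belt: β = asin((r2−r1)/C) = asin(2/89) = 1.2877°
wrap1 = π − 2β = 177.4247°
wrap2 = π + 2β = 182.5753°
tangent length = C·cosβ = 88.9775
L = r1·wrap1 + r2·wrap2 + 2·C·cosβ = 2·3.0966 + 4·3.1865 + 2·88.9775 = 196.8945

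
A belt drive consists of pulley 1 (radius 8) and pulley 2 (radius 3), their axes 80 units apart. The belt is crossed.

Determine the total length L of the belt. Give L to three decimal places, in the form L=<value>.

L=196.072

crossed belt: β = asin((r1+r2)/C) = asin(11/80) = 7.9032°
wrap1 = wrap2 = π + 2β = 195.8064°
tangent length = C·cosβ = 79.2401
L = (r1+r2)·wrap + 2·C·cosβ = 11·3.4175 + 2·79.2401 = 196.0724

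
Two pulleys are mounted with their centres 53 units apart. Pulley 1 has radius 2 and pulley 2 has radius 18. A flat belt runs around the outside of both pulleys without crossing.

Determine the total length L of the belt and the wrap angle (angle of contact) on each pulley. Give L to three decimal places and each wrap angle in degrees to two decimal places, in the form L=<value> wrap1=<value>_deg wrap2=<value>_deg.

L=173.700 wrap1=144.86_deg wrap2=215.14_deg

open belt: β = asin((r2−r1)/C) = asin(16/53) = 17.5710°
wrap1 = π − 2β = 144.8581°
wrap2 = π + 2β = 215.1419°
tangent length = C·cosβ = 50.5272
L = r1·wrap1 + r2·wrap2 + 2·C·cosβ = 2·2.5283 + 18·3.7549 + 2·50.5272 = 173.6998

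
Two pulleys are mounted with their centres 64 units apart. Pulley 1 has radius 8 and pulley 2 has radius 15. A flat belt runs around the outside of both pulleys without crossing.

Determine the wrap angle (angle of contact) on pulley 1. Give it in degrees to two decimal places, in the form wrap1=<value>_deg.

wrap1=167.44_deg

open belt: β = asin((r2−r1)/C) = asin(7/64) = 6.2793°
wrap1 = π − 2β = 167.4414°
wrap2 = π + 2β = 192.5586°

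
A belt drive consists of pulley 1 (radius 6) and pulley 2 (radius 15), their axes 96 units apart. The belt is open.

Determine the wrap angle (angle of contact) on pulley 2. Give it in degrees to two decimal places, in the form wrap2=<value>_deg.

wrap2=190.76_deg

open belt: β = asin((r2−r1)/C) = asin(9/96) = 5.3794°
wrap1 = π − 2β = 169.2412°
wrap2 = π + 2β = 190.7588°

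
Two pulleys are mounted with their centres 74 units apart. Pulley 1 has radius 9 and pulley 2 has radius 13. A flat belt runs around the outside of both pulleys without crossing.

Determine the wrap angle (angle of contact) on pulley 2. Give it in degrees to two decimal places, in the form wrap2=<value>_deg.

open belt: β = asin((r2−r1)/C) = asin(4/74) = 3.0986°
wrap1 = π − 2β = 173.8028°
wrap2 = π + 2β = 186.1972°

wrap2=186.20_deg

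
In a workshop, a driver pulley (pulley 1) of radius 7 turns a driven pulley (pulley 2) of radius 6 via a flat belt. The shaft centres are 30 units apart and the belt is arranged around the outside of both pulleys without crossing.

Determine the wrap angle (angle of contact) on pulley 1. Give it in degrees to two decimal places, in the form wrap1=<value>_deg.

open belt: β = asin((r2−r1)/C) = asin(-1/30) = -1.9102°
wrap1 = π − 2β = 183.8204°
wrap2 = π + 2β = 176.1796°

wrap1=183.82_deg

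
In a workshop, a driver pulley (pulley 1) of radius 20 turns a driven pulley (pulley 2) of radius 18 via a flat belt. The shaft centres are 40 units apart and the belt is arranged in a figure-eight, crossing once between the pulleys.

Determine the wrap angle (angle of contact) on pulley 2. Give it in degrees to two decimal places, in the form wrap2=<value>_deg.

crossed belt: β = asin((r1+r2)/C) = asin(38/40) = 71.8051°
wrap1 = wrap2 = π + 2β = 323.6103°

wrap2=323.61_deg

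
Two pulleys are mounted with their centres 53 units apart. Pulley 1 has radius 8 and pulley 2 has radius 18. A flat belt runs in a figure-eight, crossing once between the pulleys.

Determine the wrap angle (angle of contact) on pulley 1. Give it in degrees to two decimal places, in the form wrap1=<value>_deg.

wrap1=238.76_deg

crossed belt: β = asin((r1+r2)/C) = asin(26/53) = 29.3778°
wrap1 = wrap2 = π + 2β = 238.7556°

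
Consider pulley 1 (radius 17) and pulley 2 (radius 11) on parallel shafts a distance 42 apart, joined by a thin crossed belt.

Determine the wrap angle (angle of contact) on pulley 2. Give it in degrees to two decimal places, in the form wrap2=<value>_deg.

crossed belt: β = asin((r1+r2)/C) = asin(28/42) = 41.8103°
wrap1 = wrap2 = π + 2β = 263.6206°

wrap2=263.62_deg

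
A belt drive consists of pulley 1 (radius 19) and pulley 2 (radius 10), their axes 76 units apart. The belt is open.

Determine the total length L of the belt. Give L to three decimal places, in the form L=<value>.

open belt: β = asin((r2−r1)/C) = asin(-9/76) = -6.8010°
wrap1 = π − 2β = 193.6020°
wrap2 = π + 2β = 166.3980°
tangent length = C·cosβ = 75.4652
L = r1·wrap1 + r2·wrap2 + 2·C·cosβ = 19·3.3790 + 10·2.9042 + 2·75.4652 = 244.1732

L=244.173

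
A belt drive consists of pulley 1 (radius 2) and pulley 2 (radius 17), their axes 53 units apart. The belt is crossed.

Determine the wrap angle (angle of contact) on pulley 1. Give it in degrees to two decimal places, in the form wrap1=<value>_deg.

wrap1=222.02_deg

crossed belt: β = asin((r1+r2)/C) = asin(19/53) = 21.0075°
wrap1 = wrap2 = π + 2β = 222.0151°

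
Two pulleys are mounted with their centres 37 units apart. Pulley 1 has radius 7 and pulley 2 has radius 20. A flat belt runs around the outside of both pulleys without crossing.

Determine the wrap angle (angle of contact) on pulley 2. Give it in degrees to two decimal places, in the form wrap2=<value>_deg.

wrap2=221.14_deg

open belt: β = asin((r2−r1)/C) = asin(13/37) = 20.5700°
wrap1 = π − 2β = 138.8600°
wrap2 = π + 2β = 221.1400°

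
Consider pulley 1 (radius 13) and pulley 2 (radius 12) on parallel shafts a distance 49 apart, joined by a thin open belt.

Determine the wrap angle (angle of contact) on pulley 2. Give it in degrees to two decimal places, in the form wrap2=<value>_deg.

open belt: β = asin((r2−r1)/C) = asin(-1/49) = -1.1694°
wrap1 = π − 2β = 182.3388°
wrap2 = π + 2β = 177.6612°

wrap2=177.66_deg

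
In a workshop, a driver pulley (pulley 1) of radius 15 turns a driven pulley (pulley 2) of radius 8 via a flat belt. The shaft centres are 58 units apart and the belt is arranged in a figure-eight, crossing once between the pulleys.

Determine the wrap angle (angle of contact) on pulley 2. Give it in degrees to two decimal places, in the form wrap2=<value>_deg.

wrap2=226.73_deg

crossed belt: β = asin((r1+r2)/C) = asin(23/58) = 23.3628°
wrap1 = wrap2 = π + 2β = 226.7256°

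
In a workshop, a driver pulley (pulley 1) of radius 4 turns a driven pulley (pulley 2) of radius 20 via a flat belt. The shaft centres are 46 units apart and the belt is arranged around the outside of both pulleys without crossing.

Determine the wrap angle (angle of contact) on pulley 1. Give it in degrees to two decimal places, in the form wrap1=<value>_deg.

open belt: β = asin((r2−r1)/C) = asin(16/46) = 20.3544°
wrap1 = π − 2β = 139.2912°
wrap2 = π + 2β = 220.7088°

wrap1=139.29_deg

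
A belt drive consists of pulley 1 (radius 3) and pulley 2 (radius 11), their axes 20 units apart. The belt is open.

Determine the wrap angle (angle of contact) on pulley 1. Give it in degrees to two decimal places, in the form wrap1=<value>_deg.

wrap1=132.84_deg

open belt: β = asin((r2−r1)/C) = asin(8/20) = 23.5782°
wrap1 = π − 2β = 132.8436°
wrap2 = π + 2β = 227.1564°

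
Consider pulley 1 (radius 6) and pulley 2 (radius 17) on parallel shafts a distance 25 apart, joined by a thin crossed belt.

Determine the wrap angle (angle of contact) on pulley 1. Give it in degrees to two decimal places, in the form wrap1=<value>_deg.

crossed belt: β = asin((r1+r2)/C) = asin(23/25) = 66.9261°
wrap1 = wrap2 = π + 2β = 313.8522°

wrap1=313.85_deg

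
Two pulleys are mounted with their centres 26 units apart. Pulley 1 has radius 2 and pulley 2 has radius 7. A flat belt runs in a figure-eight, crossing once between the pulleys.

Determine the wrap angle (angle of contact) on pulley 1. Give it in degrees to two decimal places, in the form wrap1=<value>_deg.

wrap1=220.50_deg

crossed belt: β = asin((r1+r2)/C) = asin(9/26) = 20.2522°
wrap1 = wrap2 = π + 2β = 220.5045°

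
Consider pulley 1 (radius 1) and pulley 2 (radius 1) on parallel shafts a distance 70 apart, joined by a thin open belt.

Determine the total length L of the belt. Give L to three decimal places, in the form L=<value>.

L=146.283

open belt: β = asin((r2−r1)/C) = asin(0/70) = 0.0000°
wrap1 = π − 2β = 180.0000°
wrap2 = π + 2β = 180.0000°
tangent length = C·cosβ = 70.0000
L = r1·wrap1 + r2·wrap2 + 2·C·cosβ = 1·3.1416 + 1·3.1416 + 2·70.0000 = 146.2832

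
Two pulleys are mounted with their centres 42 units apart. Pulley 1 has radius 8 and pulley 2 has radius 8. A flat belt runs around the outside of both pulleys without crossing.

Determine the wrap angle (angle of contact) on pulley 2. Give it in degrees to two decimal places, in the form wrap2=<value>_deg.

open belt: β = asin((r2−r1)/C) = asin(0/42) = 0.0000°
wrap1 = π − 2β = 180.0000°
wrap2 = π + 2β = 180.0000°

wrap2=180.00_deg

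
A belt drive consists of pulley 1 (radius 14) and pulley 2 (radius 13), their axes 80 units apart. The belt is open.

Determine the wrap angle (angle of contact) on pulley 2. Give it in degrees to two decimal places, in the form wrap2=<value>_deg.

wrap2=178.57_deg

open belt: β = asin((r2−r1)/C) = asin(-1/80) = -0.7162°
wrap1 = π − 2β = 181.4324°
wrap2 = π + 2β = 178.5676°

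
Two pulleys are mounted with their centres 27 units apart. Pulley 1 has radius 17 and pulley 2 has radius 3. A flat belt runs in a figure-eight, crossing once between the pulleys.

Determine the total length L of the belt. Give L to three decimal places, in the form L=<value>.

crossed belt: β = asin((r1+r2)/C) = asin(20/27) = 47.7946°
wrap1 = wrap2 = π + 2β = 275.5891°
tangent length = C·cosβ = 18.1384
L = (r1+r2)·wrap + 2·C·cosβ = 20·4.8099 + 2·18.1384 = 132.4755

L=132.475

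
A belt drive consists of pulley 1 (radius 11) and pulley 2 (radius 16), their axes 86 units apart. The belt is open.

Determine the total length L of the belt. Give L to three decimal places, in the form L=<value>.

L=257.114

open belt: β = asin((r2−r1)/C) = asin(5/86) = 3.3330°
wrap1 = π − 2β = 173.3339°
wrap2 = π + 2β = 186.6661°
tangent length = C·cosβ = 85.8545
L = r1·wrap1 + r2·wrap2 + 2·C·cosβ = 11·3.0252 + 16·3.2579 + 2·85.8545 = 257.1138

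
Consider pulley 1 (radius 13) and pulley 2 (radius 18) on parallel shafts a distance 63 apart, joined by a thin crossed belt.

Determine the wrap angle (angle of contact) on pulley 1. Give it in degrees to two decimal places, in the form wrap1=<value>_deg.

wrap1=238.95_deg

crossed belt: β = asin((r1+r2)/C) = asin(31/63) = 29.4763°
wrap1 = wrap2 = π + 2β = 238.9526°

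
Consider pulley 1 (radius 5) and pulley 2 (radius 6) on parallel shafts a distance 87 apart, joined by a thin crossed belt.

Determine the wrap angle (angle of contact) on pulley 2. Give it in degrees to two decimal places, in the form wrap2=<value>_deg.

wrap2=194.53_deg

crossed belt: β = asin((r1+r2)/C) = asin(11/87) = 7.2637°
wrap1 = wrap2 = π + 2β = 194.5275°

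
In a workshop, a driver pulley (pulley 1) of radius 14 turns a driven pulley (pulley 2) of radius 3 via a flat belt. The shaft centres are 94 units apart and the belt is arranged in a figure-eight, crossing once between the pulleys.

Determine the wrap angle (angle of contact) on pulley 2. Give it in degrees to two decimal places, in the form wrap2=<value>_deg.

wrap2=200.84_deg

crossed belt: β = asin((r1+r2)/C) = asin(17/94) = 10.4193°
wrap1 = wrap2 = π + 2β = 200.8387°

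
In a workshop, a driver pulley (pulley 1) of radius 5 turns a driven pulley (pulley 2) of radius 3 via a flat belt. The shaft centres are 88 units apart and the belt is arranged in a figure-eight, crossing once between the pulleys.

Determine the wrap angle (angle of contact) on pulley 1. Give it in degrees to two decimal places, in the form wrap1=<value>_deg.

wrap1=190.43_deg

crossed belt: β = asin((r1+r2)/C) = asin(8/88) = 5.2159°
wrap1 = wrap2 = π + 2β = 190.4318°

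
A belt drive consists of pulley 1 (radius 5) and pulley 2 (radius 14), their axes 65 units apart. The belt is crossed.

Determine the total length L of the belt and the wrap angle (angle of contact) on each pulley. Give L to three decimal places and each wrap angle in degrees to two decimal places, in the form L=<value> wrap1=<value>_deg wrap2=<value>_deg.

crossed belt: β = asin((r1+r2)/C) = asin(19/65) = 16.9962°
wrap1 = wrap2 = π + 2β = 213.9923°
tangent length = C·cosβ = 62.1611
L = (r1+r2)·wrap + 2·C·cosβ = 19·3.7349 + 2·62.1611 = 195.2847

L=195.285 wrap1=213.99_deg wrap2=213.99_deg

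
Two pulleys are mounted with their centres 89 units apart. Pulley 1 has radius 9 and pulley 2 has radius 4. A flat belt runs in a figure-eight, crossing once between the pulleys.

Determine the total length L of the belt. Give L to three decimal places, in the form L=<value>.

crossed belt: β = asin((r1+r2)/C) = asin(13/89) = 8.3991°
wrap1 = wrap2 = π + 2β = 196.7982°
tangent length = C·cosβ = 88.0454
L = (r1+r2)·wrap + 2·C·cosβ = 13·3.4348 + 2·88.0454 = 220.7430

L=220.743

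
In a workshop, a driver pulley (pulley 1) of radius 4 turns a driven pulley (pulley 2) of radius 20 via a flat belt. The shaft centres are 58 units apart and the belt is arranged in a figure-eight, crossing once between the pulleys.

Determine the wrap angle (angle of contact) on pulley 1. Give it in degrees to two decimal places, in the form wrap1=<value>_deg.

wrap1=228.89_deg

crossed belt: β = asin((r1+r2)/C) = asin(24/58) = 24.4433°
wrap1 = wrap2 = π + 2β = 228.8867°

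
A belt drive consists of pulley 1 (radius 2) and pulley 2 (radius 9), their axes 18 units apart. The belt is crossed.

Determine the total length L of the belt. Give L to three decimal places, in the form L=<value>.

L=77.517

crossed belt: β = asin((r1+r2)/C) = asin(11/18) = 37.6699°
wrap1 = wrap2 = π + 2β = 255.3398°
tangent length = C·cosβ = 14.2478
L = (r1+r2)·wrap + 2·C·cosβ = 11·4.4565 + 2·14.2478 = 77.5173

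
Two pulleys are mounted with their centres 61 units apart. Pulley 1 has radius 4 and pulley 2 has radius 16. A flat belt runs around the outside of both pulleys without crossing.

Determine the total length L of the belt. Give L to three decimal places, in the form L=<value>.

open belt: β = asin((r2−r1)/C) = asin(12/61) = 11.3453°
wrap1 = π − 2β = 157.3094°
wrap2 = π + 2β = 202.6906°
tangent length = C·cosβ = 59.8080
L = r1·wrap1 + r2·wrap2 + 2·C·cosβ = 4·2.7456 + 16·3.5376 + 2·59.8080 = 187.2002

L=187.200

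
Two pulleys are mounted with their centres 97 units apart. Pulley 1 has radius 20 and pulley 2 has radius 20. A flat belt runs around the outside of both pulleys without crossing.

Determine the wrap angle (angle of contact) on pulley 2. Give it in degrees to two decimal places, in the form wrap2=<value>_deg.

open belt: β = asin((r2−r1)/C) = asin(0/97) = 0.0000°
wrap1 = π − 2β = 180.0000°
wrap2 = π + 2β = 180.0000°

wrap2=180.00_deg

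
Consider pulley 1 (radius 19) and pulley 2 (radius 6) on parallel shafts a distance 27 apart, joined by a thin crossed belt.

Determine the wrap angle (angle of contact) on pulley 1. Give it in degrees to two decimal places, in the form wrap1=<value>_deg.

crossed belt: β = asin((r1+r2)/C) = asin(25/27) = 67.8084°
wrap1 = wrap2 = π + 2β = 315.6168°

wrap1=315.62_deg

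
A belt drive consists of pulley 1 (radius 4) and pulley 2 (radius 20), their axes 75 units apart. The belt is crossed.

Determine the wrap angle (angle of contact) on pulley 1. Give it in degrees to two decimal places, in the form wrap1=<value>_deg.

crossed belt: β = asin((r1+r2)/C) = asin(24/75) = 18.6629°
wrap1 = wrap2 = π + 2β = 217.3258°

wrap1=217.33_deg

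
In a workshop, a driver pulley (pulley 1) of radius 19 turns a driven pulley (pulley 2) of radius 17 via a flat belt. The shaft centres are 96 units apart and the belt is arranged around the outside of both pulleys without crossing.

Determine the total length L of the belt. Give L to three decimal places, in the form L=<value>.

L=305.139

open belt: β = asin((r2−r1)/C) = asin(-2/96) = -1.1937°
wrap1 = π − 2β = 182.3875°
wrap2 = π + 2β = 177.6125°
tangent length = C·cosβ = 95.9792
L = r1·wrap1 + r2·wrap2 + 2·C·cosβ = 19·3.1833 + 17·3.0999 + 2·95.9792 = 305.1390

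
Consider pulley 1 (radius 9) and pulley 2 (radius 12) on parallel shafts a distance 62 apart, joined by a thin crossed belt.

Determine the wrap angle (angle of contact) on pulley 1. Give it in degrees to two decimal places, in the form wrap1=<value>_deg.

crossed belt: β = asin((r1+r2)/C) = asin(21/62) = 19.7983°
wrap1 = wrap2 = π + 2β = 219.5966°

wrap1=219.60_deg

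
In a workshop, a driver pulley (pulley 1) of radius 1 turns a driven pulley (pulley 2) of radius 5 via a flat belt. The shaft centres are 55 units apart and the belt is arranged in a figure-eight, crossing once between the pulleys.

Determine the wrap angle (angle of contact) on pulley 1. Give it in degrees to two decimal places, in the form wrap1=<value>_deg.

crossed belt: β = asin((r1+r2)/C) = asin(6/55) = 6.2629°
wrap1 = wrap2 = π + 2β = 192.5258°

wrap1=192.53_deg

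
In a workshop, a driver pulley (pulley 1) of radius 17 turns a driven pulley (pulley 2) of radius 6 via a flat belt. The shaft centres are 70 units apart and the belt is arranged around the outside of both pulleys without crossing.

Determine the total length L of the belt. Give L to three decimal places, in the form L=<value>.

L=213.989

open belt: β = asin((r2−r1)/C) = asin(-11/70) = -9.0411°
wrap1 = π − 2β = 198.0822°
wrap2 = π + 2β = 161.9178°
tangent length = C·cosβ = 69.1303
L = r1·wrap1 + r2·wrap2 + 2·C·cosβ = 17·3.4572 + 6·2.8260 + 2·69.1303 = 213.9888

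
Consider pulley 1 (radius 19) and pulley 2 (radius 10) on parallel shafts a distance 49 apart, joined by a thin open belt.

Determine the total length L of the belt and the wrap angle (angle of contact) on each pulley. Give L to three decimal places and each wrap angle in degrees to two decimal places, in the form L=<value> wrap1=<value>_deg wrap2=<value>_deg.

open belt: β = asin((r2−r1)/C) = asin(-9/49) = -10.5838°
wrap1 = π − 2β = 201.1676°
wrap2 = π + 2β = 158.8324°
tangent length = C·cosβ = 48.1664
L = r1·wrap1 + r2·wrap2 + 2·C·cosβ = 19·3.5110 + 10·2.7721 + 2·48.1664 = 190.7639

L=190.764 wrap1=201.17_deg wrap2=158.83_deg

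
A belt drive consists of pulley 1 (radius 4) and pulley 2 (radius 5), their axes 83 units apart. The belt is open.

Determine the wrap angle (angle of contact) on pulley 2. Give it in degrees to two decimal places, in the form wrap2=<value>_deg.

wrap2=181.38_deg

open belt: β = asin((r2−r1)/C) = asin(1/83) = 0.6903°
wrap1 = π − 2β = 178.6193°
wrap2 = π + 2β = 181.3807°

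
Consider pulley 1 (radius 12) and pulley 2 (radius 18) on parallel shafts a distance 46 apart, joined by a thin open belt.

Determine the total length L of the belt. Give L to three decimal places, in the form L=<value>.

open belt: β = asin((r2−r1)/C) = asin(6/46) = 7.4947°
wrap1 = π − 2β = 165.0106°
wrap2 = π + 2β = 194.9894°
tangent length = C·cosβ = 45.6070
L = r1·wrap1 + r2·wrap2 + 2·C·cosβ = 12·2.8800 + 18·3.4032 + 2·45.6070 = 187.0315

L=187.032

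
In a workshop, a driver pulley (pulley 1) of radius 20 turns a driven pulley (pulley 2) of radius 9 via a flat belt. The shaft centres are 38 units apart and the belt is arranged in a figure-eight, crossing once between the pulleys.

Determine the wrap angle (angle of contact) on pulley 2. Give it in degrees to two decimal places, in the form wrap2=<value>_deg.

wrap2=279.49_deg

crossed belt: β = asin((r1+r2)/C) = asin(29/38) = 49.7434°
wrap1 = wrap2 = π + 2β = 279.4868°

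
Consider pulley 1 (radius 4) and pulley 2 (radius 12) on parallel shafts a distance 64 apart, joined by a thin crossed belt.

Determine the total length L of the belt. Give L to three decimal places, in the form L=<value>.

L=182.287

crossed belt: β = asin((r1+r2)/C) = asin(16/64) = 14.4775°
wrap1 = wrap2 = π + 2β = 208.9550°
tangent length = C·cosβ = 61.9677
L = (r1+r2)·wrap + 2·C·cosβ = 16·3.6470 + 2·61.9677 = 182.2867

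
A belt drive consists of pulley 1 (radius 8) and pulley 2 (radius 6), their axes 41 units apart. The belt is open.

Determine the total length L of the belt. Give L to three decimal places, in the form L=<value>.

open belt: β = asin((r2−r1)/C) = asin(-2/41) = -2.7960°
wrap1 = π − 2β = 185.5921°
wrap2 = π + 2β = 174.4079°
tangent length = C·cosβ = 40.9512
L = r1·wrap1 + r2·wrap2 + 2·C·cosβ = 8·3.2392 + 6·3.0440 + 2·40.9512 = 126.0799

L=126.080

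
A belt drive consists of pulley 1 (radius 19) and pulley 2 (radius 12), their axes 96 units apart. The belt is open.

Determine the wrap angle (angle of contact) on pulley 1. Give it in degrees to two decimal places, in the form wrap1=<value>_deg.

wrap1=188.36_deg

open belt: β = asin((r2−r1)/C) = asin(-7/96) = -4.1815°
wrap1 = π − 2β = 188.3631°
wrap2 = π + 2β = 171.6369°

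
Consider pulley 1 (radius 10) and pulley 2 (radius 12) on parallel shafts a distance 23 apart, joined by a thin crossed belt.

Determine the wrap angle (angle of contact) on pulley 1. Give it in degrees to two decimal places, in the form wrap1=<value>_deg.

wrap1=326.09_deg

crossed belt: β = asin((r1+r2)/C) = asin(22/23) = 73.0426°
wrap1 = wrap2 = π + 2β = 326.0851°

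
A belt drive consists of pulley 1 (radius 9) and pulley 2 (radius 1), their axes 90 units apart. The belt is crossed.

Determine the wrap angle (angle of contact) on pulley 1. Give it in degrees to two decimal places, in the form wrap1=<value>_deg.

crossed belt: β = asin((r1+r2)/C) = asin(10/90) = 6.3794°
wrap1 = wrap2 = π + 2β = 192.7587°

wrap1=192.76_deg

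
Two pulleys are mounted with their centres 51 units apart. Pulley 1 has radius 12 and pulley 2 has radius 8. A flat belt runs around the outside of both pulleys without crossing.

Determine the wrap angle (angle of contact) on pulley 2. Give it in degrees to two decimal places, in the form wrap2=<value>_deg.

open belt: β = asin((r2−r1)/C) = asin(-4/51) = -4.4984°
wrap1 = π − 2β = 188.9968°
wrap2 = π + 2β = 171.0032°

wrap2=171.00_deg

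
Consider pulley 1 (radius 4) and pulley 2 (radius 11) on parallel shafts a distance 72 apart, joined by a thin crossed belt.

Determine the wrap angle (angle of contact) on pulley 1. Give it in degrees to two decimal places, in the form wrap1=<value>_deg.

wrap1=204.05_deg

crossed belt: β = asin((r1+r2)/C) = asin(15/72) = 12.0247°
wrap1 = wrap2 = π + 2β = 204.0494°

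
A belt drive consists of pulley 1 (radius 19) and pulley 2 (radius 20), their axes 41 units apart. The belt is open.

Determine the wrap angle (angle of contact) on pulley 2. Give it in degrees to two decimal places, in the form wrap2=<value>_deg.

open belt: β = asin((r2−r1)/C) = asin(1/41) = 1.3976°
wrap1 = π − 2β = 177.2048°
wrap2 = π + 2β = 182.7952°

wrap2=182.80_deg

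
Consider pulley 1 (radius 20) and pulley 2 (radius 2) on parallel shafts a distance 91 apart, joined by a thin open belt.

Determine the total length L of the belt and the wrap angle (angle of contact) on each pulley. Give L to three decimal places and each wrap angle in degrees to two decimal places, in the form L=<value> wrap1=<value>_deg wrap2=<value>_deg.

open belt: β = asin((r2−r1)/C) = asin(-18/91) = -11.4085°
wrap1 = π − 2β = 202.8169°
wrap2 = π + 2β = 157.1831°
tangent length = C·cosβ = 89.2020
L = r1·wrap1 + r2·wrap2 + 2·C·cosβ = 20·3.5398 + 2·2.7434 + 2·89.2020 = 254.6872

L=254.687 wrap1=202.82_deg wrap2=157.18_deg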